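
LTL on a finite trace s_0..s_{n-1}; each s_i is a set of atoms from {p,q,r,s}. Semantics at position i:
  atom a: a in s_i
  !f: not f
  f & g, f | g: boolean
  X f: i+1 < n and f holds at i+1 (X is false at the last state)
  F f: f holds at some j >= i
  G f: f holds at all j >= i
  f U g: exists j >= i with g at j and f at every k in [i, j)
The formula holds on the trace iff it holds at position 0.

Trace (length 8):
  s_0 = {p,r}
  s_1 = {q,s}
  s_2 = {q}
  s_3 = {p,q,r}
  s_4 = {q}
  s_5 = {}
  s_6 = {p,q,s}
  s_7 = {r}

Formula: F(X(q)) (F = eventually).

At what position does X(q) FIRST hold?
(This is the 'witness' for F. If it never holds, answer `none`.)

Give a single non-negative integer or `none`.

s_0={p,r}: X(q)=True q=False
s_1={q,s}: X(q)=True q=True
s_2={q}: X(q)=True q=True
s_3={p,q,r}: X(q)=True q=True
s_4={q}: X(q)=False q=True
s_5={}: X(q)=True q=False
s_6={p,q,s}: X(q)=False q=True
s_7={r}: X(q)=False q=False
F(X(q)) holds; first witness at position 0.

Answer: 0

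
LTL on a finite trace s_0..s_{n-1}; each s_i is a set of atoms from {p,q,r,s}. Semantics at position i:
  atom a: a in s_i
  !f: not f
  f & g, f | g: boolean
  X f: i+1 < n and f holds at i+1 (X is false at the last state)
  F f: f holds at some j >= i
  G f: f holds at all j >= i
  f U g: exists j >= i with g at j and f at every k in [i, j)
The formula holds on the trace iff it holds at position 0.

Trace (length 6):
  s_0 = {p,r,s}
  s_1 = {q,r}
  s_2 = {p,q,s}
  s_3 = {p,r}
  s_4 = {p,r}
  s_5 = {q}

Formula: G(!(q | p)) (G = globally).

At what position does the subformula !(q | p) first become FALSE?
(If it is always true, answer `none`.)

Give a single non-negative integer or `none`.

Answer: 0

Derivation:
s_0={p,r,s}: !(q | p)=False (q | p)=True q=False p=True
s_1={q,r}: !(q | p)=False (q | p)=True q=True p=False
s_2={p,q,s}: !(q | p)=False (q | p)=True q=True p=True
s_3={p,r}: !(q | p)=False (q | p)=True q=False p=True
s_4={p,r}: !(q | p)=False (q | p)=True q=False p=True
s_5={q}: !(q | p)=False (q | p)=True q=True p=False
G(!(q | p)) holds globally = False
First violation at position 0.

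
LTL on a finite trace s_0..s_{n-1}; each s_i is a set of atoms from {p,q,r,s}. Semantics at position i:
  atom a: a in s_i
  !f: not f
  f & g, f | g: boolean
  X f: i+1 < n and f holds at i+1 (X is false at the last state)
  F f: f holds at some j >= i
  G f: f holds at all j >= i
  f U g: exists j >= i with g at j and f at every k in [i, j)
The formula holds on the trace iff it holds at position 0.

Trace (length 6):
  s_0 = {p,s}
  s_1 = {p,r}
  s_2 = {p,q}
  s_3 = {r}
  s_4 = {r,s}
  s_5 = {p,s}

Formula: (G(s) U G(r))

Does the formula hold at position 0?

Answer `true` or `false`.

Answer: false

Derivation:
s_0={p,s}: (G(s) U G(r))=False G(s)=False s=True G(r)=False r=False
s_1={p,r}: (G(s) U G(r))=False G(s)=False s=False G(r)=False r=True
s_2={p,q}: (G(s) U G(r))=False G(s)=False s=False G(r)=False r=False
s_3={r}: (G(s) U G(r))=False G(s)=False s=False G(r)=False r=True
s_4={r,s}: (G(s) U G(r))=False G(s)=True s=True G(r)=False r=True
s_5={p,s}: (G(s) U G(r))=False G(s)=True s=True G(r)=False r=False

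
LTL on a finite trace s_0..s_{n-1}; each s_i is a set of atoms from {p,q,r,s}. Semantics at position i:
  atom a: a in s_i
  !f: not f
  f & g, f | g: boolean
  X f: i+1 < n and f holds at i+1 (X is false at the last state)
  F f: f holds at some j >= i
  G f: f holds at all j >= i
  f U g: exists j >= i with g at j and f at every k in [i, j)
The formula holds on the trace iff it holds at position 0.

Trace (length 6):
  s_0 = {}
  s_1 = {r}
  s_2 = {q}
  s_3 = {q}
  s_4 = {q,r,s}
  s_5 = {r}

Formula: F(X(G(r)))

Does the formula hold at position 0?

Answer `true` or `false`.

s_0={}: F(X(G(r)))=True X(G(r))=False G(r)=False r=False
s_1={r}: F(X(G(r)))=True X(G(r))=False G(r)=False r=True
s_2={q}: F(X(G(r)))=True X(G(r))=False G(r)=False r=False
s_3={q}: F(X(G(r)))=True X(G(r))=True G(r)=False r=False
s_4={q,r,s}: F(X(G(r)))=True X(G(r))=True G(r)=True r=True
s_5={r}: F(X(G(r)))=False X(G(r))=False G(r)=True r=True

Answer: true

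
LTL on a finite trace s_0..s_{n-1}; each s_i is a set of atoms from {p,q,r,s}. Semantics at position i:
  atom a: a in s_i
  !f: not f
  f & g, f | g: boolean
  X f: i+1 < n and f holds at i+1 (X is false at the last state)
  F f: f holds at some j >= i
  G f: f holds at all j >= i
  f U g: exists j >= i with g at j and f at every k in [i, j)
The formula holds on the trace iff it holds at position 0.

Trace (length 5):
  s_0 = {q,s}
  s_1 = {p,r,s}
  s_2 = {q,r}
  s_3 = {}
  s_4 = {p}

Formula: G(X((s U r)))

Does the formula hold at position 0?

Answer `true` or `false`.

Answer: false

Derivation:
s_0={q,s}: G(X((s U r)))=False X((s U r))=True (s U r)=True s=True r=False
s_1={p,r,s}: G(X((s U r)))=False X((s U r))=True (s U r)=True s=True r=True
s_2={q,r}: G(X((s U r)))=False X((s U r))=False (s U r)=True s=False r=True
s_3={}: G(X((s U r)))=False X((s U r))=False (s U r)=False s=False r=False
s_4={p}: G(X((s U r)))=False X((s U r))=False (s U r)=False s=False r=False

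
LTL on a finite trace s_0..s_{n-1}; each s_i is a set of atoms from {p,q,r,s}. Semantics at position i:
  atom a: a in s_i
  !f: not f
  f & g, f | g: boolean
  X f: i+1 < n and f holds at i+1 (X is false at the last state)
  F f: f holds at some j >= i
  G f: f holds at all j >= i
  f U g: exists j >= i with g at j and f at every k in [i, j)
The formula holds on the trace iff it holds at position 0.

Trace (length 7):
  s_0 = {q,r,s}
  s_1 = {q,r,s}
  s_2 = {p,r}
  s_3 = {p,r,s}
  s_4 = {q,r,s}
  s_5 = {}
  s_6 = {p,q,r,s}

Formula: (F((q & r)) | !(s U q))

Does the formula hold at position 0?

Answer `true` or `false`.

s_0={q,r,s}: (F((q & r)) | !(s U q))=True F((q & r))=True (q & r)=True q=True r=True !(s U q)=False (s U q)=True s=True
s_1={q,r,s}: (F((q & r)) | !(s U q))=True F((q & r))=True (q & r)=True q=True r=True !(s U q)=False (s U q)=True s=True
s_2={p,r}: (F((q & r)) | !(s U q))=True F((q & r))=True (q & r)=False q=False r=True !(s U q)=True (s U q)=False s=False
s_3={p,r,s}: (F((q & r)) | !(s U q))=True F((q & r))=True (q & r)=False q=False r=True !(s U q)=False (s U q)=True s=True
s_4={q,r,s}: (F((q & r)) | !(s U q))=True F((q & r))=True (q & r)=True q=True r=True !(s U q)=False (s U q)=True s=True
s_5={}: (F((q & r)) | !(s U q))=True F((q & r))=True (q & r)=False q=False r=False !(s U q)=True (s U q)=False s=False
s_6={p,q,r,s}: (F((q & r)) | !(s U q))=True F((q & r))=True (q & r)=True q=True r=True !(s U q)=False (s U q)=True s=True

Answer: true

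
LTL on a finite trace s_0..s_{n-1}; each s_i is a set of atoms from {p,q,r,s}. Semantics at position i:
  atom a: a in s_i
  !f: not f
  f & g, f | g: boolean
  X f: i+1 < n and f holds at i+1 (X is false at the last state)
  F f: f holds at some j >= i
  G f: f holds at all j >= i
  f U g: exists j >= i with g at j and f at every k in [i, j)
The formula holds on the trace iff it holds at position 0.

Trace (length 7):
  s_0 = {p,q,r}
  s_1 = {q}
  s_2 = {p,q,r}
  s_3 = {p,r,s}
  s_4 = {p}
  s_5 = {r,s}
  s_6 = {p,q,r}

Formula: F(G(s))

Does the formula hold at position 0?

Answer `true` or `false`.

Answer: false

Derivation:
s_0={p,q,r}: F(G(s))=False G(s)=False s=False
s_1={q}: F(G(s))=False G(s)=False s=False
s_2={p,q,r}: F(G(s))=False G(s)=False s=False
s_3={p,r,s}: F(G(s))=False G(s)=False s=True
s_4={p}: F(G(s))=False G(s)=False s=False
s_5={r,s}: F(G(s))=False G(s)=False s=True
s_6={p,q,r}: F(G(s))=False G(s)=False s=False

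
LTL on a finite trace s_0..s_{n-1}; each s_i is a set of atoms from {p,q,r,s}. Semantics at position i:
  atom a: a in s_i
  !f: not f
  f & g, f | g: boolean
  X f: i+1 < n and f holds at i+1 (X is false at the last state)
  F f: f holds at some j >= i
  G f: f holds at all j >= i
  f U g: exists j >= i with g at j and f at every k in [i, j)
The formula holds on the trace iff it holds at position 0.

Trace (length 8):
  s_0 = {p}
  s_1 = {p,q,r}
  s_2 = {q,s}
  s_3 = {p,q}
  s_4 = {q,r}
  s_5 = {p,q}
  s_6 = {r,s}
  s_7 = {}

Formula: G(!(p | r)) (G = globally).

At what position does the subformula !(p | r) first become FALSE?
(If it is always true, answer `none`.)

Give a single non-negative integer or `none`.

Answer: 0

Derivation:
s_0={p}: !(p | r)=False (p | r)=True p=True r=False
s_1={p,q,r}: !(p | r)=False (p | r)=True p=True r=True
s_2={q,s}: !(p | r)=True (p | r)=False p=False r=False
s_3={p,q}: !(p | r)=False (p | r)=True p=True r=False
s_4={q,r}: !(p | r)=False (p | r)=True p=False r=True
s_5={p,q}: !(p | r)=False (p | r)=True p=True r=False
s_6={r,s}: !(p | r)=False (p | r)=True p=False r=True
s_7={}: !(p | r)=True (p | r)=False p=False r=False
G(!(p | r)) holds globally = False
First violation at position 0.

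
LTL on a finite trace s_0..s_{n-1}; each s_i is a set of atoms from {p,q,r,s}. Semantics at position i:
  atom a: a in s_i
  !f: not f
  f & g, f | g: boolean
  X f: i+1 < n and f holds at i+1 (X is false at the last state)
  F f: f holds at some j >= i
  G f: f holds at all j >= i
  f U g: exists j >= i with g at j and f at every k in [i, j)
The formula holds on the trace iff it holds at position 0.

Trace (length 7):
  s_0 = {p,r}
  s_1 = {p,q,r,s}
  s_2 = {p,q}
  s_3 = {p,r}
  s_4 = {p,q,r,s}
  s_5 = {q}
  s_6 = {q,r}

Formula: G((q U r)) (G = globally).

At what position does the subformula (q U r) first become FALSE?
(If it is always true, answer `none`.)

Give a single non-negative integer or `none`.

s_0={p,r}: (q U r)=True q=False r=True
s_1={p,q,r,s}: (q U r)=True q=True r=True
s_2={p,q}: (q U r)=True q=True r=False
s_3={p,r}: (q U r)=True q=False r=True
s_4={p,q,r,s}: (q U r)=True q=True r=True
s_5={q}: (q U r)=True q=True r=False
s_6={q,r}: (q U r)=True q=True r=True
G((q U r)) holds globally = True
No violation — formula holds at every position.

Answer: none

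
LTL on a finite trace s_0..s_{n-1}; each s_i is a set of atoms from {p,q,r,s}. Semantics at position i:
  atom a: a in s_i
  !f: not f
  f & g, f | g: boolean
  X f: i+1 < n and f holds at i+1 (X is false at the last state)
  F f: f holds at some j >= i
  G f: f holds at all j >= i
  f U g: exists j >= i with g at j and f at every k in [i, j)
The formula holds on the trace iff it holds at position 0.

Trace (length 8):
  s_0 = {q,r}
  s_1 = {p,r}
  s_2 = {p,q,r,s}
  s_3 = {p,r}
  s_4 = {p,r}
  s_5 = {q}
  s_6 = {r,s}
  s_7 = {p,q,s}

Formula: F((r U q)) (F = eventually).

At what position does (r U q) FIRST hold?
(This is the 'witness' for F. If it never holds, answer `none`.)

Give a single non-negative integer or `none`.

s_0={q,r}: (r U q)=True r=True q=True
s_1={p,r}: (r U q)=True r=True q=False
s_2={p,q,r,s}: (r U q)=True r=True q=True
s_3={p,r}: (r U q)=True r=True q=False
s_4={p,r}: (r U q)=True r=True q=False
s_5={q}: (r U q)=True r=False q=True
s_6={r,s}: (r U q)=True r=True q=False
s_7={p,q,s}: (r U q)=True r=False q=True
F((r U q)) holds; first witness at position 0.

Answer: 0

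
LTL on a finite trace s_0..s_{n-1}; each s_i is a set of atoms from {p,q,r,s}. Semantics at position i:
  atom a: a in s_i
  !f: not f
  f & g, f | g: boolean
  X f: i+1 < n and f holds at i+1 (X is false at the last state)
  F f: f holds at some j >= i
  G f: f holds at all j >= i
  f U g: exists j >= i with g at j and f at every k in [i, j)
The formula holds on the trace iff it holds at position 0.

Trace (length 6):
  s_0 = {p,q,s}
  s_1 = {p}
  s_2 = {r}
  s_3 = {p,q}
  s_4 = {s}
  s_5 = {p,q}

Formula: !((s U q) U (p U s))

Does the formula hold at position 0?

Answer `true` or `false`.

s_0={p,q,s}: !((s U q) U (p U s))=False ((s U q) U (p U s))=True (s U q)=True s=True q=True (p U s)=True p=True
s_1={p}: !((s U q) U (p U s))=True ((s U q) U (p U s))=False (s U q)=False s=False q=False (p U s)=False p=True
s_2={r}: !((s U q) U (p U s))=True ((s U q) U (p U s))=False (s U q)=False s=False q=False (p U s)=False p=False
s_3={p,q}: !((s U q) U (p U s))=False ((s U q) U (p U s))=True (s U q)=True s=False q=True (p U s)=True p=True
s_4={s}: !((s U q) U (p U s))=False ((s U q) U (p U s))=True (s U q)=True s=True q=False (p U s)=True p=False
s_5={p,q}: !((s U q) U (p U s))=True ((s U q) U (p U s))=False (s U q)=True s=False q=True (p U s)=False p=True

Answer: false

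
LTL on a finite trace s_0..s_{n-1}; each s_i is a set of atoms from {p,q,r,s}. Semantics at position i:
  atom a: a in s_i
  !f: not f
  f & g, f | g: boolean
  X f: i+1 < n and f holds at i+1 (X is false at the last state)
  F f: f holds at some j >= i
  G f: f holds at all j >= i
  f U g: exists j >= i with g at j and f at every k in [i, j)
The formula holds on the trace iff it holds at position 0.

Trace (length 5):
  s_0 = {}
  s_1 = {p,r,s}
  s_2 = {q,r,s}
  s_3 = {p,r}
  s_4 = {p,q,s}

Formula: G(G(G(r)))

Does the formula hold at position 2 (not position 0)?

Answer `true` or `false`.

s_0={}: G(G(G(r)))=False G(G(r))=False G(r)=False r=False
s_1={p,r,s}: G(G(G(r)))=False G(G(r))=False G(r)=False r=True
s_2={q,r,s}: G(G(G(r)))=False G(G(r))=False G(r)=False r=True
s_3={p,r}: G(G(G(r)))=False G(G(r))=False G(r)=False r=True
s_4={p,q,s}: G(G(G(r)))=False G(G(r))=False G(r)=False r=False
Evaluating at position 2: result = False

Answer: false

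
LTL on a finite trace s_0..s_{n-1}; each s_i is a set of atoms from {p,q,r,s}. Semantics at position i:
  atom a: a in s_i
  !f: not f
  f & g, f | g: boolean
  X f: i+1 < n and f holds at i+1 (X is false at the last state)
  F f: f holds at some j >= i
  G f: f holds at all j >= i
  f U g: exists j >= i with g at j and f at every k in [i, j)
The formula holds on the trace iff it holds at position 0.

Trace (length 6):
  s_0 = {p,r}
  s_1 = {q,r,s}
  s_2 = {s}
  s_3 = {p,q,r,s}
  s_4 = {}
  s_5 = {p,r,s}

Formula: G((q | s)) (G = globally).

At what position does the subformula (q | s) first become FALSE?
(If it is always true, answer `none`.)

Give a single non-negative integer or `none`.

Answer: 0

Derivation:
s_0={p,r}: (q | s)=False q=False s=False
s_1={q,r,s}: (q | s)=True q=True s=True
s_2={s}: (q | s)=True q=False s=True
s_3={p,q,r,s}: (q | s)=True q=True s=True
s_4={}: (q | s)=False q=False s=False
s_5={p,r,s}: (q | s)=True q=False s=True
G((q | s)) holds globally = False
First violation at position 0.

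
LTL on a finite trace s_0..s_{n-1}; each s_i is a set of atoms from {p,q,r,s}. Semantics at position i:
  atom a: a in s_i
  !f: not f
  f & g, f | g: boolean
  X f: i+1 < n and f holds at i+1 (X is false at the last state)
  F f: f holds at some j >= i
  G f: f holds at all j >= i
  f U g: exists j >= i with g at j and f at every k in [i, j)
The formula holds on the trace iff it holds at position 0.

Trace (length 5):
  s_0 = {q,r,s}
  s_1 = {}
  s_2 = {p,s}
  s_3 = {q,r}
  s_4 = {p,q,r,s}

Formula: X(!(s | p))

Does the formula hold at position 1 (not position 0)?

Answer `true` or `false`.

Answer: false

Derivation:
s_0={q,r,s}: X(!(s | p))=True !(s | p)=False (s | p)=True s=True p=False
s_1={}: X(!(s | p))=False !(s | p)=True (s | p)=False s=False p=False
s_2={p,s}: X(!(s | p))=True !(s | p)=False (s | p)=True s=True p=True
s_3={q,r}: X(!(s | p))=False !(s | p)=True (s | p)=False s=False p=False
s_4={p,q,r,s}: X(!(s | p))=False !(s | p)=False (s | p)=True s=True p=True
Evaluating at position 1: result = False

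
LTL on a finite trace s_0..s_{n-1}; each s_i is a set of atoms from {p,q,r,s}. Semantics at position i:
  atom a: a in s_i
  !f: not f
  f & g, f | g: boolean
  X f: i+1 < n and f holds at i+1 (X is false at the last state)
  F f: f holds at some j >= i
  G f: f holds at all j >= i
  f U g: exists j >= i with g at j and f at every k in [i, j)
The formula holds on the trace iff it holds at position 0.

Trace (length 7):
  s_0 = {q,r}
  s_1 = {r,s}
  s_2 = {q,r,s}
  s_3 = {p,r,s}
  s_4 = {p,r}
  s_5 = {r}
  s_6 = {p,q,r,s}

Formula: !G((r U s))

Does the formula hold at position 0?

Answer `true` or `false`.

s_0={q,r}: !G((r U s))=False G((r U s))=True (r U s)=True r=True s=False
s_1={r,s}: !G((r U s))=False G((r U s))=True (r U s)=True r=True s=True
s_2={q,r,s}: !G((r U s))=False G((r U s))=True (r U s)=True r=True s=True
s_3={p,r,s}: !G((r U s))=False G((r U s))=True (r U s)=True r=True s=True
s_4={p,r}: !G((r U s))=False G((r U s))=True (r U s)=True r=True s=False
s_5={r}: !G((r U s))=False G((r U s))=True (r U s)=True r=True s=False
s_6={p,q,r,s}: !G((r U s))=False G((r U s))=True (r U s)=True r=True s=True

Answer: false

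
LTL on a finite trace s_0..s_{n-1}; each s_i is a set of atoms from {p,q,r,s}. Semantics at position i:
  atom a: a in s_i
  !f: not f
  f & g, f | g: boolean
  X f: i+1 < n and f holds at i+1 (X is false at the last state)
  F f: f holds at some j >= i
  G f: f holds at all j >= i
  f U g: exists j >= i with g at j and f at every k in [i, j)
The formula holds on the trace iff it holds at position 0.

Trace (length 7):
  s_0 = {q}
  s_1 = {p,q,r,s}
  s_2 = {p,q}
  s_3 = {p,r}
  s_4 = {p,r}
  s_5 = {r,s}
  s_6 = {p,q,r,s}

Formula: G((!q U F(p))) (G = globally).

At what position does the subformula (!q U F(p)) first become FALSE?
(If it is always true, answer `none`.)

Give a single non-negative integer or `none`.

Answer: none

Derivation:
s_0={q}: (!q U F(p))=True !q=False q=True F(p)=True p=False
s_1={p,q,r,s}: (!q U F(p))=True !q=False q=True F(p)=True p=True
s_2={p,q}: (!q U F(p))=True !q=False q=True F(p)=True p=True
s_3={p,r}: (!q U F(p))=True !q=True q=False F(p)=True p=True
s_4={p,r}: (!q U F(p))=True !q=True q=False F(p)=True p=True
s_5={r,s}: (!q U F(p))=True !q=True q=False F(p)=True p=False
s_6={p,q,r,s}: (!q U F(p))=True !q=False q=True F(p)=True p=True
G((!q U F(p))) holds globally = True
No violation — formula holds at every position.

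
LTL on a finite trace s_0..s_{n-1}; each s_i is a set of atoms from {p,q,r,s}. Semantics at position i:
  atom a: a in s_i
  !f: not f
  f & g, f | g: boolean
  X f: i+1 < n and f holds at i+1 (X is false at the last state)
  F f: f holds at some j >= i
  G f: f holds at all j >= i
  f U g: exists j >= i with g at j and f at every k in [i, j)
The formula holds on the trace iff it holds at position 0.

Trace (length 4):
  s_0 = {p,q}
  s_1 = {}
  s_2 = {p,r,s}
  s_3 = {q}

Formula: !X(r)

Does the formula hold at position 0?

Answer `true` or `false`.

s_0={p,q}: !X(r)=True X(r)=False r=False
s_1={}: !X(r)=False X(r)=True r=False
s_2={p,r,s}: !X(r)=True X(r)=False r=True
s_3={q}: !X(r)=True X(r)=False r=False

Answer: true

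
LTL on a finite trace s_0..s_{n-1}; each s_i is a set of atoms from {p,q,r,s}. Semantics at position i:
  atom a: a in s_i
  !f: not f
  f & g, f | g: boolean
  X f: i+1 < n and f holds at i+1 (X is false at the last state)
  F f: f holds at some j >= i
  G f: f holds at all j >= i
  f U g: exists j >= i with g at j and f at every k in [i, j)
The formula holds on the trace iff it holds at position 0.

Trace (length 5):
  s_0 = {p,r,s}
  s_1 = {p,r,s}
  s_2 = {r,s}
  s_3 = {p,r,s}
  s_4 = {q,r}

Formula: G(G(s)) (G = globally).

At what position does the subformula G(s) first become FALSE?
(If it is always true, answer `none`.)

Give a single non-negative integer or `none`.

s_0={p,r,s}: G(s)=False s=True
s_1={p,r,s}: G(s)=False s=True
s_2={r,s}: G(s)=False s=True
s_3={p,r,s}: G(s)=False s=True
s_4={q,r}: G(s)=False s=False
G(G(s)) holds globally = False
First violation at position 0.

Answer: 0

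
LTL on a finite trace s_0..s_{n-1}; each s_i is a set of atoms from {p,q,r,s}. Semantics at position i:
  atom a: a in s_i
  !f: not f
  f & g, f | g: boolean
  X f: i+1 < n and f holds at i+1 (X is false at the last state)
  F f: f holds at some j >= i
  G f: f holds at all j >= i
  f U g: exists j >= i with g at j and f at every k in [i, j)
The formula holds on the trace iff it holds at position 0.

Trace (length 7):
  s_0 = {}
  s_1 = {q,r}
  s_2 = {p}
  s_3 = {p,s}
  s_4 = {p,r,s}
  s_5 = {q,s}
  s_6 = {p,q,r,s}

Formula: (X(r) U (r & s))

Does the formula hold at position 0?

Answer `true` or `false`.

s_0={}: (X(r) U (r & s))=False X(r)=True r=False (r & s)=False s=False
s_1={q,r}: (X(r) U (r & s))=False X(r)=False r=True (r & s)=False s=False
s_2={p}: (X(r) U (r & s))=False X(r)=False r=False (r & s)=False s=False
s_3={p,s}: (X(r) U (r & s))=True X(r)=True r=False (r & s)=False s=True
s_4={p,r,s}: (X(r) U (r & s))=True X(r)=False r=True (r & s)=True s=True
s_5={q,s}: (X(r) U (r & s))=True X(r)=True r=False (r & s)=False s=True
s_6={p,q,r,s}: (X(r) U (r & s))=True X(r)=False r=True (r & s)=True s=True

Answer: false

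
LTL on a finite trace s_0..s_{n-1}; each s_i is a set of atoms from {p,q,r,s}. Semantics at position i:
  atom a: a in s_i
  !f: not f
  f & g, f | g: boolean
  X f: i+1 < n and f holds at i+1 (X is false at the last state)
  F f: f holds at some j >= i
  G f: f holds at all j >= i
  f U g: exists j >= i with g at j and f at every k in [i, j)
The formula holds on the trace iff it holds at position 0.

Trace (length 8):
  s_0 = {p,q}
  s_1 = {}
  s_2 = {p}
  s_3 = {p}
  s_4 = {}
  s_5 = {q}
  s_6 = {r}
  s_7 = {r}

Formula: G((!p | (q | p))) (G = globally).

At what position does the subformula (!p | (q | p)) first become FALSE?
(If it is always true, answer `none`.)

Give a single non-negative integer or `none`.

s_0={p,q}: (!p | (q | p))=True !p=False p=True (q | p)=True q=True
s_1={}: (!p | (q | p))=True !p=True p=False (q | p)=False q=False
s_2={p}: (!p | (q | p))=True !p=False p=True (q | p)=True q=False
s_3={p}: (!p | (q | p))=True !p=False p=True (q | p)=True q=False
s_4={}: (!p | (q | p))=True !p=True p=False (q | p)=False q=False
s_5={q}: (!p | (q | p))=True !p=True p=False (q | p)=True q=True
s_6={r}: (!p | (q | p))=True !p=True p=False (q | p)=False q=False
s_7={r}: (!p | (q | p))=True !p=True p=False (q | p)=False q=False
G((!p | (q | p))) holds globally = True
No violation — formula holds at every position.

Answer: none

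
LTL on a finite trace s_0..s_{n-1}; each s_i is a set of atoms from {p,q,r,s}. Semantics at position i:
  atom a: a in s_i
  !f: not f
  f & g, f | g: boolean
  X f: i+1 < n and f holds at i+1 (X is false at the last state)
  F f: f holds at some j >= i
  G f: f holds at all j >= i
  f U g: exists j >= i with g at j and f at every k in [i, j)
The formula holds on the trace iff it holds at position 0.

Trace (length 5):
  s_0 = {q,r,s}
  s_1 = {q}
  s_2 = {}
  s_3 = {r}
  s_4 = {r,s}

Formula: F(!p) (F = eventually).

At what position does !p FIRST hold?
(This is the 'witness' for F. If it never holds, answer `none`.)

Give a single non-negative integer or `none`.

s_0={q,r,s}: !p=True p=False
s_1={q}: !p=True p=False
s_2={}: !p=True p=False
s_3={r}: !p=True p=False
s_4={r,s}: !p=True p=False
F(!p) holds; first witness at position 0.

Answer: 0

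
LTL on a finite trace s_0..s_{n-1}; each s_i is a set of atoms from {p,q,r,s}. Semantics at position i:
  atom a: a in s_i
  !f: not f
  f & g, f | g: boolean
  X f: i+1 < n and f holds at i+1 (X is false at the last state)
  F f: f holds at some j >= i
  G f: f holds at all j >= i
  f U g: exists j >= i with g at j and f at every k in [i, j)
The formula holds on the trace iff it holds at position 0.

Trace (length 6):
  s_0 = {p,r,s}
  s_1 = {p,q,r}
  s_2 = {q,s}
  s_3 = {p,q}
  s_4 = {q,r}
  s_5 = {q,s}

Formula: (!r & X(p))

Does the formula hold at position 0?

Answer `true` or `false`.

s_0={p,r,s}: (!r & X(p))=False !r=False r=True X(p)=True p=True
s_1={p,q,r}: (!r & X(p))=False !r=False r=True X(p)=False p=True
s_2={q,s}: (!r & X(p))=True !r=True r=False X(p)=True p=False
s_3={p,q}: (!r & X(p))=False !r=True r=False X(p)=False p=True
s_4={q,r}: (!r & X(p))=False !r=False r=True X(p)=False p=False
s_5={q,s}: (!r & X(p))=False !r=True r=False X(p)=False p=False

Answer: false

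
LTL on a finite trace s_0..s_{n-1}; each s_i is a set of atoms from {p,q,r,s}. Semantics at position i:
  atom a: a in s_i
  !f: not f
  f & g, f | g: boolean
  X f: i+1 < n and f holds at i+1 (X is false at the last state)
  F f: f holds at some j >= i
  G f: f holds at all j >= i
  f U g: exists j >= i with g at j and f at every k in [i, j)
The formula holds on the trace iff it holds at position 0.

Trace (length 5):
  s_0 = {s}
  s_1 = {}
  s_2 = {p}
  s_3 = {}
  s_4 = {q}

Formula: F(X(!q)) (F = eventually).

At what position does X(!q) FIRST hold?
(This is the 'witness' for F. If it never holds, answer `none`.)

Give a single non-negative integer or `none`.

Answer: 0

Derivation:
s_0={s}: X(!q)=True !q=True q=False
s_1={}: X(!q)=True !q=True q=False
s_2={p}: X(!q)=True !q=True q=False
s_3={}: X(!q)=False !q=True q=False
s_4={q}: X(!q)=False !q=False q=True
F(X(!q)) holds; first witness at position 0.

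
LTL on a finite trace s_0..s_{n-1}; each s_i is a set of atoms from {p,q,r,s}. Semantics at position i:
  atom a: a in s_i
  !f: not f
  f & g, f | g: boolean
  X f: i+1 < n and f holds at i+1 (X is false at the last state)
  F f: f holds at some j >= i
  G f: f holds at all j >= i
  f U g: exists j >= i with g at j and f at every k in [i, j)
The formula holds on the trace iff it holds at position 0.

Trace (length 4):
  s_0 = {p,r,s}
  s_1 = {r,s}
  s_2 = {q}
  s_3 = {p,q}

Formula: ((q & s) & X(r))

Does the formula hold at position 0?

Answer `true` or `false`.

s_0={p,r,s}: ((q & s) & X(r))=False (q & s)=False q=False s=True X(r)=True r=True
s_1={r,s}: ((q & s) & X(r))=False (q & s)=False q=False s=True X(r)=False r=True
s_2={q}: ((q & s) & X(r))=False (q & s)=False q=True s=False X(r)=False r=False
s_3={p,q}: ((q & s) & X(r))=False (q & s)=False q=True s=False X(r)=False r=False

Answer: false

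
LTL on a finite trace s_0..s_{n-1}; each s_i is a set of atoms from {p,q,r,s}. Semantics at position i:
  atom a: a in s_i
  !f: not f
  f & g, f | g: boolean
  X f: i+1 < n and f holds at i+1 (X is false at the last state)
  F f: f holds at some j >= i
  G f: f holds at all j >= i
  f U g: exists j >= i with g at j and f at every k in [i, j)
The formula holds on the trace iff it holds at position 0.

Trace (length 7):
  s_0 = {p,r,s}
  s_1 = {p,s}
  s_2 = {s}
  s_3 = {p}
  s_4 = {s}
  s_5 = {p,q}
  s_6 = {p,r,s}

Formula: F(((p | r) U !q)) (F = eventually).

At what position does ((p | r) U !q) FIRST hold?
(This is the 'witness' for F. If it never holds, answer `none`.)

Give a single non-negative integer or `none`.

s_0={p,r,s}: ((p | r) U !q)=True (p | r)=True p=True r=True !q=True q=False
s_1={p,s}: ((p | r) U !q)=True (p | r)=True p=True r=False !q=True q=False
s_2={s}: ((p | r) U !q)=True (p | r)=False p=False r=False !q=True q=False
s_3={p}: ((p | r) U !q)=True (p | r)=True p=True r=False !q=True q=False
s_4={s}: ((p | r) U !q)=True (p | r)=False p=False r=False !q=True q=False
s_5={p,q}: ((p | r) U !q)=True (p | r)=True p=True r=False !q=False q=True
s_6={p,r,s}: ((p | r) U !q)=True (p | r)=True p=True r=True !q=True q=False
F(((p | r) U !q)) holds; first witness at position 0.

Answer: 0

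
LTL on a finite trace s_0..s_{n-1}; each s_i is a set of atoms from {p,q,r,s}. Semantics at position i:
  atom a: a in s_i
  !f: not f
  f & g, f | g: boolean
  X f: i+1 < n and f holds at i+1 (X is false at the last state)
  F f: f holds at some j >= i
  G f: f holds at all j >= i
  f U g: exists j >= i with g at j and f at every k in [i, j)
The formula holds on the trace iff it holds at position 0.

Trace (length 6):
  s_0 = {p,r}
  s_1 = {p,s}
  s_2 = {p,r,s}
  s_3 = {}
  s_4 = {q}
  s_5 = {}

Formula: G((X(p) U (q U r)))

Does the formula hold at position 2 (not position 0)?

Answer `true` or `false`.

s_0={p,r}: G((X(p) U (q U r)))=False (X(p) U (q U r))=True X(p)=True p=True (q U r)=True q=False r=True
s_1={p,s}: G((X(p) U (q U r)))=False (X(p) U (q U r))=True X(p)=True p=True (q U r)=False q=False r=False
s_2={p,r,s}: G((X(p) U (q U r)))=False (X(p) U (q U r))=True X(p)=False p=True (q U r)=True q=False r=True
s_3={}: G((X(p) U (q U r)))=False (X(p) U (q U r))=False X(p)=False p=False (q U r)=False q=False r=False
s_4={q}: G((X(p) U (q U r)))=False (X(p) U (q U r))=False X(p)=False p=False (q U r)=False q=True r=False
s_5={}: G((X(p) U (q U r)))=False (X(p) U (q U r))=False X(p)=False p=False (q U r)=False q=False r=False
Evaluating at position 2: result = False

Answer: false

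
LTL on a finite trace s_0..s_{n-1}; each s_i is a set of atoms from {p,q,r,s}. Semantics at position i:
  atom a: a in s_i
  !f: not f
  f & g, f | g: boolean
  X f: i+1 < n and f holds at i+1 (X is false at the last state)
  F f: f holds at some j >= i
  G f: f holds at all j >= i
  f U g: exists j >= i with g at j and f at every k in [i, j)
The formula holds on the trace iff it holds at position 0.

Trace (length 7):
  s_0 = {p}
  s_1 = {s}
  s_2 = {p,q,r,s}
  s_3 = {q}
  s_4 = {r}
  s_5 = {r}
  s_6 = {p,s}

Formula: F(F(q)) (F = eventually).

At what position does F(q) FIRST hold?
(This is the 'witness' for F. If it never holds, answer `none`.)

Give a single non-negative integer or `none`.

s_0={p}: F(q)=True q=False
s_1={s}: F(q)=True q=False
s_2={p,q,r,s}: F(q)=True q=True
s_3={q}: F(q)=True q=True
s_4={r}: F(q)=False q=False
s_5={r}: F(q)=False q=False
s_6={p,s}: F(q)=False q=False
F(F(q)) holds; first witness at position 0.

Answer: 0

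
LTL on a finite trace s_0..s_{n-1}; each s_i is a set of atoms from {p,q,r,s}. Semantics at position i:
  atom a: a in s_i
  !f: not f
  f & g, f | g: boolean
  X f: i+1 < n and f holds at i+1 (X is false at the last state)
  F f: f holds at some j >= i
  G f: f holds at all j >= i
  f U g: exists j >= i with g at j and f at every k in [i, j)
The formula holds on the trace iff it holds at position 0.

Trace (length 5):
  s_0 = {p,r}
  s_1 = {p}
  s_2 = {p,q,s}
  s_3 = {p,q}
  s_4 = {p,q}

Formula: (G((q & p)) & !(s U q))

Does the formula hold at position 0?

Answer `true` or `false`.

s_0={p,r}: (G((q & p)) & !(s U q))=False G((q & p))=False (q & p)=False q=False p=True !(s U q)=True (s U q)=False s=False
s_1={p}: (G((q & p)) & !(s U q))=False G((q & p))=False (q & p)=False q=False p=True !(s U q)=True (s U q)=False s=False
s_2={p,q,s}: (G((q & p)) & !(s U q))=False G((q & p))=True (q & p)=True q=True p=True !(s U q)=False (s U q)=True s=True
s_3={p,q}: (G((q & p)) & !(s U q))=False G((q & p))=True (q & p)=True q=True p=True !(s U q)=False (s U q)=True s=False
s_4={p,q}: (G((q & p)) & !(s U q))=False G((q & p))=True (q & p)=True q=True p=True !(s U q)=False (s U q)=True s=False

Answer: false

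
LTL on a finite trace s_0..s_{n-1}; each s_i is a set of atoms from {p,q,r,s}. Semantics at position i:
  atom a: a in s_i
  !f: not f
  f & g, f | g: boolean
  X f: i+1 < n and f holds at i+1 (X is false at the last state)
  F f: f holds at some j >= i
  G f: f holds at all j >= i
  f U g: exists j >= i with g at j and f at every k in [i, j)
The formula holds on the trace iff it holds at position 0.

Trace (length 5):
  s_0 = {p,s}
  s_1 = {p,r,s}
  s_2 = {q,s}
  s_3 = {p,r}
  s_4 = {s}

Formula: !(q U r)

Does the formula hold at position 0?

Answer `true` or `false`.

s_0={p,s}: !(q U r)=True (q U r)=False q=False r=False
s_1={p,r,s}: !(q U r)=False (q U r)=True q=False r=True
s_2={q,s}: !(q U r)=False (q U r)=True q=True r=False
s_3={p,r}: !(q U r)=False (q U r)=True q=False r=True
s_4={s}: !(q U r)=True (q U r)=False q=False r=False

Answer: true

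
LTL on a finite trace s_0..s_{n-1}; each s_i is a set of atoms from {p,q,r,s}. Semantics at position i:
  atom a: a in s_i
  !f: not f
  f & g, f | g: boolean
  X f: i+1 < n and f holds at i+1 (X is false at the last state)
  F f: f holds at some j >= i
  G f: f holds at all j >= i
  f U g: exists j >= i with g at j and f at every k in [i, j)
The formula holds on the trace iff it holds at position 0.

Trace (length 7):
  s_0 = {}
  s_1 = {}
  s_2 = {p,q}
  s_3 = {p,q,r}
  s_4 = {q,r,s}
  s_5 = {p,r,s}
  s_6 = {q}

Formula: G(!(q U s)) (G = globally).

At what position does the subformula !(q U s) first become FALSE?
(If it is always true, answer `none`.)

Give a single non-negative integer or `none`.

s_0={}: !(q U s)=True (q U s)=False q=False s=False
s_1={}: !(q U s)=True (q U s)=False q=False s=False
s_2={p,q}: !(q U s)=False (q U s)=True q=True s=False
s_3={p,q,r}: !(q U s)=False (q U s)=True q=True s=False
s_4={q,r,s}: !(q U s)=False (q U s)=True q=True s=True
s_5={p,r,s}: !(q U s)=False (q U s)=True q=False s=True
s_6={q}: !(q U s)=True (q U s)=False q=True s=False
G(!(q U s)) holds globally = False
First violation at position 2.

Answer: 2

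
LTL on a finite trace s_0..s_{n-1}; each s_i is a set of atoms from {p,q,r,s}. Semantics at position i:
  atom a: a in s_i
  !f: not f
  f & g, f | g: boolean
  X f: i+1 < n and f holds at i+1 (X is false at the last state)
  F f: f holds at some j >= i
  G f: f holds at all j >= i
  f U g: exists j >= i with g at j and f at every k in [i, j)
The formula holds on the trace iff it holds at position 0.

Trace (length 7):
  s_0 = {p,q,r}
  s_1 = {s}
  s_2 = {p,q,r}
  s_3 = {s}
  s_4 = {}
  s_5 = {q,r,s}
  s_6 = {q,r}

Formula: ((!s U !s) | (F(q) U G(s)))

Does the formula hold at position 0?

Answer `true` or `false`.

s_0={p,q,r}: ((!s U !s) | (F(q) U G(s)))=True (!s U !s)=True !s=True s=False (F(q) U G(s))=False F(q)=True q=True G(s)=False
s_1={s}: ((!s U !s) | (F(q) U G(s)))=False (!s U !s)=False !s=False s=True (F(q) U G(s))=False F(q)=True q=False G(s)=False
s_2={p,q,r}: ((!s U !s) | (F(q) U G(s)))=True (!s U !s)=True !s=True s=False (F(q) U G(s))=False F(q)=True q=True G(s)=False
s_3={s}: ((!s U !s) | (F(q) U G(s)))=False (!s U !s)=False !s=False s=True (F(q) U G(s))=False F(q)=True q=False G(s)=False
s_4={}: ((!s U !s) | (F(q) U G(s)))=True (!s U !s)=True !s=True s=False (F(q) U G(s))=False F(q)=True q=False G(s)=False
s_5={q,r,s}: ((!s U !s) | (F(q) U G(s)))=False (!s U !s)=False !s=False s=True (F(q) U G(s))=False F(q)=True q=True G(s)=False
s_6={q,r}: ((!s U !s) | (F(q) U G(s)))=True (!s U !s)=True !s=True s=False (F(q) U G(s))=False F(q)=True q=True G(s)=False

Answer: true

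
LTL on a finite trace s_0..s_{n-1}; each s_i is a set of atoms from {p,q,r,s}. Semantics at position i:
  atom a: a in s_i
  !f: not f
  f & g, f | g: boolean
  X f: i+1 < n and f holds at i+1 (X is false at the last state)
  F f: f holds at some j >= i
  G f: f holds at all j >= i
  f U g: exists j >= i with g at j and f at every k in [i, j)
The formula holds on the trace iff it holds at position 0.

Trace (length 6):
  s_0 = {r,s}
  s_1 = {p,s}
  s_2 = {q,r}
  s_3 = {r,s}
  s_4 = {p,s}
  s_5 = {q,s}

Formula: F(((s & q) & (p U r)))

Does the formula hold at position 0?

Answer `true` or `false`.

s_0={r,s}: F(((s & q) & (p U r)))=False ((s & q) & (p U r))=False (s & q)=False s=True q=False (p U r)=True p=False r=True
s_1={p,s}: F(((s & q) & (p U r)))=False ((s & q) & (p U r))=False (s & q)=False s=True q=False (p U r)=True p=True r=False
s_2={q,r}: F(((s & q) & (p U r)))=False ((s & q) & (p U r))=False (s & q)=False s=False q=True (p U r)=True p=False r=True
s_3={r,s}: F(((s & q) & (p U r)))=False ((s & q) & (p U r))=False (s & q)=False s=True q=False (p U r)=True p=False r=True
s_4={p,s}: F(((s & q) & (p U r)))=False ((s & q) & (p U r))=False (s & q)=False s=True q=False (p U r)=False p=True r=False
s_5={q,s}: F(((s & q) & (p U r)))=False ((s & q) & (p U r))=False (s & q)=True s=True q=True (p U r)=False p=False r=False

Answer: false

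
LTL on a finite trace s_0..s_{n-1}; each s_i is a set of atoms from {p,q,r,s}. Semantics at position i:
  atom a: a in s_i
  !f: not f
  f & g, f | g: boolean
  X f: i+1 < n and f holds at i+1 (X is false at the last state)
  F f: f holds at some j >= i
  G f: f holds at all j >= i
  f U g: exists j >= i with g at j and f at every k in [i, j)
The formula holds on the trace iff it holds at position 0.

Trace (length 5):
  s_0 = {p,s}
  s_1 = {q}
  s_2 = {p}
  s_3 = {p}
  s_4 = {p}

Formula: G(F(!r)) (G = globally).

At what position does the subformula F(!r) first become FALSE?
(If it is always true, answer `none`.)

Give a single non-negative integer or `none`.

s_0={p,s}: F(!r)=True !r=True r=False
s_1={q}: F(!r)=True !r=True r=False
s_2={p}: F(!r)=True !r=True r=False
s_3={p}: F(!r)=True !r=True r=False
s_4={p}: F(!r)=True !r=True r=False
G(F(!r)) holds globally = True
No violation — formula holds at every position.

Answer: none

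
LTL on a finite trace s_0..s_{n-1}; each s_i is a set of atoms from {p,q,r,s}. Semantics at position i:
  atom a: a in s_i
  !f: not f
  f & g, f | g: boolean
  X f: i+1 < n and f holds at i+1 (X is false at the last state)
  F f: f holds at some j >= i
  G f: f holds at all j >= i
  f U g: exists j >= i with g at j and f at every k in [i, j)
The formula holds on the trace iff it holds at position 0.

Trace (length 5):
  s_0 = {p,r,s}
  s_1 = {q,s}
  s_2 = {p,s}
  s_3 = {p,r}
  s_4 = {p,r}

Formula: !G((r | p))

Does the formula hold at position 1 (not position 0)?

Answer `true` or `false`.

Answer: true

Derivation:
s_0={p,r,s}: !G((r | p))=True G((r | p))=False (r | p)=True r=True p=True
s_1={q,s}: !G((r | p))=True G((r | p))=False (r | p)=False r=False p=False
s_2={p,s}: !G((r | p))=False G((r | p))=True (r | p)=True r=False p=True
s_3={p,r}: !G((r | p))=False G((r | p))=True (r | p)=True r=True p=True
s_4={p,r}: !G((r | p))=False G((r | p))=True (r | p)=True r=True p=True
Evaluating at position 1: result = True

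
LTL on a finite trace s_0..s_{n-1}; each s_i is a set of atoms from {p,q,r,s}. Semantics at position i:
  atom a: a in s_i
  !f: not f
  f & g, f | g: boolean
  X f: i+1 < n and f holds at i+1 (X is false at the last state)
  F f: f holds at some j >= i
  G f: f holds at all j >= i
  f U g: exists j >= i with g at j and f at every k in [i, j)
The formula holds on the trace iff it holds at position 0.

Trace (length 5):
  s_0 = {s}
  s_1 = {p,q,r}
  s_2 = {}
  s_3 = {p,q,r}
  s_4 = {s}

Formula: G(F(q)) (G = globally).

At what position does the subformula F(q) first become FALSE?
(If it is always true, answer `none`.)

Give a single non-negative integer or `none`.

Answer: 4

Derivation:
s_0={s}: F(q)=True q=False
s_1={p,q,r}: F(q)=True q=True
s_2={}: F(q)=True q=False
s_3={p,q,r}: F(q)=True q=True
s_4={s}: F(q)=False q=False
G(F(q)) holds globally = False
First violation at position 4.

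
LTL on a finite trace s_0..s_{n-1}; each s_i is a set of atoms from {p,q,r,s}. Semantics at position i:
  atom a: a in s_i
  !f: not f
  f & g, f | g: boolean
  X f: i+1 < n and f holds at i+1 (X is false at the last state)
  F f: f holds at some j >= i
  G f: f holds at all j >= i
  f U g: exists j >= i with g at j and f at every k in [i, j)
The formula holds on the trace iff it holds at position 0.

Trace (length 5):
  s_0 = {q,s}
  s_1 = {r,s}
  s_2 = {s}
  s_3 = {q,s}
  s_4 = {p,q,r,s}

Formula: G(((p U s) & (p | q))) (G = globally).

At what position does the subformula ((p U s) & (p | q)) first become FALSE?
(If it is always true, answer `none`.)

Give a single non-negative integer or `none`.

Answer: 1

Derivation:
s_0={q,s}: ((p U s) & (p | q))=True (p U s)=True p=False s=True (p | q)=True q=True
s_1={r,s}: ((p U s) & (p | q))=False (p U s)=True p=False s=True (p | q)=False q=False
s_2={s}: ((p U s) & (p | q))=False (p U s)=True p=False s=True (p | q)=False q=False
s_3={q,s}: ((p U s) & (p | q))=True (p U s)=True p=False s=True (p | q)=True q=True
s_4={p,q,r,s}: ((p U s) & (p | q))=True (p U s)=True p=True s=True (p | q)=True q=True
G(((p U s) & (p | q))) holds globally = False
First violation at position 1.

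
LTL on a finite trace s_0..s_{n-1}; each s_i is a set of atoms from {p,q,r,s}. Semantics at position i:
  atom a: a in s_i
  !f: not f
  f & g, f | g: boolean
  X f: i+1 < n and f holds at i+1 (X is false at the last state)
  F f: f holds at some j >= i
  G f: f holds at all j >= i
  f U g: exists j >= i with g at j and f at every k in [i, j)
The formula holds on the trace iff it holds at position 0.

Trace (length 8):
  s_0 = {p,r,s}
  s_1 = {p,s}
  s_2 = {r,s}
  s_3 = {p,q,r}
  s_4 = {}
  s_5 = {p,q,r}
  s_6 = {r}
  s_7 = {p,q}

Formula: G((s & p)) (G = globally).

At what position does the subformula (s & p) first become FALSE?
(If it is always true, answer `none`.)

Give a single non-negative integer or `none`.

s_0={p,r,s}: (s & p)=True s=True p=True
s_1={p,s}: (s & p)=True s=True p=True
s_2={r,s}: (s & p)=False s=True p=False
s_3={p,q,r}: (s & p)=False s=False p=True
s_4={}: (s & p)=False s=False p=False
s_5={p,q,r}: (s & p)=False s=False p=True
s_6={r}: (s & p)=False s=False p=False
s_7={p,q}: (s & p)=False s=False p=True
G((s & p)) holds globally = False
First violation at position 2.

Answer: 2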